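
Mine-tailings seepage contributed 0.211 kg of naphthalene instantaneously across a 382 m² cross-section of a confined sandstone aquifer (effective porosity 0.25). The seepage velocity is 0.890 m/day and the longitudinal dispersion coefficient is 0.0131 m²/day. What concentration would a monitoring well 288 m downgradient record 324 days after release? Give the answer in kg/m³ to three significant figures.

For an instantaneous plane source, C(x,t) = M/(n_e·A·√(4πDt)) · exp(−(x−vt)²/(4Dt)), with n_e·A the pore (flow) area.
Plume center vt = 0.890 × 324 = 288.36 m, so the well at 288 m is 0.36 m upgradient of the peak.
√(4πDt) = 7.303 m, giving peak height M/(n_e·A·√(4πDt)) = 0.211/(0.25 × 382 × 7.303) = 0.0003025 kg/m³.
(x−vt)²/(4Dt) = (-0.36)²/(4 × 0.0131 × 324) = 0.007634; exp(−0.007634) = 0.9924.
C = 0.0003025 × 0.9924 = 0.000300 kg/m³.

0.000300 kg/m³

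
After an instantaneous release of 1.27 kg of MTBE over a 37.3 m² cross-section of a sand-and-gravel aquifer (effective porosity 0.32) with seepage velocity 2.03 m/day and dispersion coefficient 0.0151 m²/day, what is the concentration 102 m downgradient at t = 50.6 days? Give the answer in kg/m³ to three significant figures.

0.0290 kg/m³

For an instantaneous plane source, C(x,t) = M/(n_e·A·√(4πDt)) · exp(−(x−vt)²/(4Dt)), with n_e·A the pore (flow) area.
Plume center vt = 2.03 × 50.6 = 102.718 m, so the well at 102 m is 0.718 m upgradient of the peak.
√(4πDt) = 3.099 m, giving peak height M/(n_e·A·√(4πDt)) = 1.27/(0.32 × 37.3 × 3.099) = 0.03433 kg/m³.
(x−vt)²/(4Dt) = (-0.718)²/(4 × 0.0151 × 50.6) = 0.1687; exp(−0.1687) = 0.8448.
C = 0.03433 × 0.8448 = 0.0290 kg/m³.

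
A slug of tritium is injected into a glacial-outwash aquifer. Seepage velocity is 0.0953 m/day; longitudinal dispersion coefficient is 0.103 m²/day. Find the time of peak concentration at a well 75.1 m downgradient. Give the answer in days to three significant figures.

For the 1D instantaneous-source solution, setting ∂C/∂t = 0 at fixed x gives v²t² + 2Dt − x² = 0, so t = (√(D² + v²x²) − D)/v².
√(D² + v²x²) = √(0.103² + 0.0953² × 75.1²) = 7.158; v² = 0.00908209.
t = (7.158 − 0.103)/0.00908209 = 777 days (vs. the pure-advection estimate x/v = 788 d).

777 days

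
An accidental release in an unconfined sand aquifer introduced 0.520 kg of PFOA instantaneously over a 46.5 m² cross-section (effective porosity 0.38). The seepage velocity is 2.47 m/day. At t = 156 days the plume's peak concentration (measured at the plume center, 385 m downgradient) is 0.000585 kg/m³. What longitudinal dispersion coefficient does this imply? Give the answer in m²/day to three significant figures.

At the plume center C_max = M/(n_e·A·√(4πDt)), so D = M²/(4πt·(n_e·A·C_max)²).
n_e·A·C_max = 0.38 × 46.5 × 0.000585 = 0.01034 kg/m.
D = 0.520²/(4π × 156 × 0.01034²) = 1.29 m²/day.

1.29 m²/day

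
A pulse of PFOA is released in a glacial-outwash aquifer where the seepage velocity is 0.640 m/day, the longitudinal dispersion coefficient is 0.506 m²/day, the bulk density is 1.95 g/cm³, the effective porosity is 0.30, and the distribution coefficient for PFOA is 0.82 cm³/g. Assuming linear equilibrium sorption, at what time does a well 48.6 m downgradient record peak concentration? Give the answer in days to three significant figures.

Retardation factor R = 1 + ρ_b·K_d/n = 1 + 1.95 × 0.82/0.30 = 6.330.
Sorption retards both mechanisms: v_R = v/R = 0.1011 m/day, D_R = D/R = 0.07994 m²/day.
Peak time from v_R²t² + 2D_R t − x² = 0: t = (√(D_R² + v_R²x²) − D_R)/v_R².
√(D_R² + v_R²x²) = √(0.07994² + 0.1011² × 48.6²) = 4.914; v_R² = 0.01022.
t = (4.914 − 0.07994)/0.01022 = 473 days.

473 days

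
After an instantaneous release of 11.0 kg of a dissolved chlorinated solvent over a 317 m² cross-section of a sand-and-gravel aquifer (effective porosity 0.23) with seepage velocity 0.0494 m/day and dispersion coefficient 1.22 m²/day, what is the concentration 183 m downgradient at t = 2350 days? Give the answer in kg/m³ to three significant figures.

For an instantaneous plane source, C(x,t) = M/(n_e·A·√(4πDt)) · exp(−(x−vt)²/(4Dt)), with n_e·A the pore (flow) area.
Plume center vt = 0.0494 × 2350 = 116.09 m, so the well at 183 m is 66.91 m downgradient of the peak.
√(4πDt) = 189.8 m, giving peak height M/(n_e·A·√(4πDt)) = 11.0/(0.23 × 317 × 189.8) = 0.0007949 kg/m³.
(x−vt)²/(4Dt) = (66.91)²/(4 × 1.22 × 2350) = 0.3904; exp(−0.3904) = 0.6768.
C = 0.0007949 × 0.6768 = 0.000538 kg/m³.

0.000538 kg/m³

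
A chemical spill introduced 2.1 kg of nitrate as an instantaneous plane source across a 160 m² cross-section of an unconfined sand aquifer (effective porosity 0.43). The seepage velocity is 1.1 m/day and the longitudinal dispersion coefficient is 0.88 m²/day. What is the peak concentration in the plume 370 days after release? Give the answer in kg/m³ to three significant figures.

0.000477 kg/m³

The peak of an instantaneous 1D plume sits at x = vt; there the Gaussian factor is 1 and C_max = M/(n_e·A·√(4πDt)), where n_e·A is the pore area the mass is dissolved in.
√(4πDt) = √(4π × 0.88 × 370) = 63.97 m, so C_max = 2.1/(0.43 × 160 × 63.97) = 0.000477 kg/m³.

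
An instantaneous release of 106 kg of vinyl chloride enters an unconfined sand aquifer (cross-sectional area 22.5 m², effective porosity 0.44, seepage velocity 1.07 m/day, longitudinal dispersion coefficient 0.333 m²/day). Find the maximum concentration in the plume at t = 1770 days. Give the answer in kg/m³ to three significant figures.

0.124 kg/m³

The peak of an instantaneous 1D plume sits at x = vt; there the Gaussian factor is 1 and C_max = M/(n_e·A·√(4πDt)), where n_e·A is the pore area the mass is dissolved in.
√(4πDt) = √(4π × 0.333 × 1770) = 86.06 m, so C_max = 106/(0.44 × 22.5 × 86.06) = 0.124 kg/m³.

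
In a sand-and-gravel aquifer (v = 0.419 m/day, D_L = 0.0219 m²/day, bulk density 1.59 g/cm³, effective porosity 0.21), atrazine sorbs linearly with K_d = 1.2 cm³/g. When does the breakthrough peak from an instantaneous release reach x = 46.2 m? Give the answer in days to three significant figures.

1110 days

Retardation factor R = 1 + ρ_b·K_d/n = 1 + 1.59 × 1.2/0.21 = 10.09.
Sorption retards both mechanisms: v_R = v/R = 0.04153 m/day, D_R = D/R = 0.002170 m²/day.
Peak time from v_R²t² + 2D_R t − x² = 0: t = (√(D_R² + v_R²x²) − D_R)/v_R².
√(D_R² + v_R²x²) = √(0.002170² + 0.04153² × 46.2²) = 1.919; v_R² = 0.001725.
t = (1.919 − 0.002170)/0.001725 = 1110 days.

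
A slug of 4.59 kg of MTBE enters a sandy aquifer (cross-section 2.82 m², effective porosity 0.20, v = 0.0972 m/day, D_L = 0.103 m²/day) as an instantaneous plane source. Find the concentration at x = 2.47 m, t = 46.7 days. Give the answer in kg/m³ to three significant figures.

For an instantaneous plane source, C(x,t) = M/(n_e·A·√(4πDt)) · exp(−(x−vt)²/(4Dt)), with n_e·A the pore (flow) area.
Plume center vt = 0.0972 × 46.7 = 4.53924 m, so the well at 2.47 m is 2.06924 m upgradient of the peak.
√(4πDt) = 7.775 m, giving peak height M/(n_e·A·√(4πDt)) = 4.59/(0.20 × 2.82 × 7.775) = 1.047 kg/m³.
(x−vt)²/(4Dt) = (-2.06924)²/(4 × 0.103 × 46.7) = 0.2225; exp(−0.2225) = 0.8005.
C = 1.047 × 0.8005 = 0.838 kg/m³.

0.838 kg/m³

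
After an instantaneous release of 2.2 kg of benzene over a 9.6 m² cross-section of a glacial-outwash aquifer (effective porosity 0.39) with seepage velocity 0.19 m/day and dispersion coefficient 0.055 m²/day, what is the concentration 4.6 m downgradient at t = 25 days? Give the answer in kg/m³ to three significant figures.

For an instantaneous plane source, C(x,t) = M/(n_e·A·√(4πDt)) · exp(−(x−vt)²/(4Dt)), with n_e·A the pore (flow) area.
Plume center vt = 0.19 × 25 = 4.75 m, so the well at 4.6 m is 0.15 m upgradient of the peak.
√(4πDt) = 4.157 m, giving peak height M/(n_e·A·√(4πDt)) = 2.2/(0.39 × 9.6 × 4.157) = 0.1414 kg/m³.
(x−vt)²/(4Dt) = (-0.15)²/(4 × 0.055 × 25) = 0.004091; exp(−0.004091) = 0.9959.
C = 0.1414 × 0.9959 = 0.141 kg/m³.

0.141 kg/m³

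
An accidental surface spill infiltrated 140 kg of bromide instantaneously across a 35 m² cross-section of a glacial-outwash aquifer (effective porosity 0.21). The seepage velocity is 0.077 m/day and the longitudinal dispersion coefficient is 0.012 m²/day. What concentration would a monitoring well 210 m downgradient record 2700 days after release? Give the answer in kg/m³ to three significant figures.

0.912 kg/m³

For an instantaneous plane source, C(x,t) = M/(n_e·A·√(4πDt)) · exp(−(x−vt)²/(4Dt)), with n_e·A the pore (flow) area.
Plume center vt = 0.077 × 2700 = 207.9 m, so the well at 210 m is 2.1 m downgradient of the peak.
√(4πDt) = 20.18 m, giving peak height M/(n_e·A·√(4πDt)) = 140/(0.21 × 35 × 20.18) = 0.9439 kg/m³.
(x−vt)²/(4Dt) = (2.1)²/(4 × 0.012 × 2700) = 0.03403; exp(−0.03403) = 0.9665.
C = 0.9439 × 0.9665 = 0.912 kg/m³.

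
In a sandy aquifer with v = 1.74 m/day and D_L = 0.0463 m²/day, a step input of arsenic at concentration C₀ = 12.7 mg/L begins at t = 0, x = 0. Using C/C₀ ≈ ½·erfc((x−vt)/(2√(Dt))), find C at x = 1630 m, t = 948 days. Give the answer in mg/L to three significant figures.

For a continuous step input, C/C₀ ≈ ½·erfc((x−vt)/(2√(Dt))).
vt = 1.74 × 948 = 1649.52 m and 2√(Dt) = 2√(0.0463 × 948) = 13.25 m.
Argument (x−vt)/(2√(Dt)) = (1630 − 1649.52)/13.25 = -1.473; ½·erfc(-1.473) = 0.9814.
C = 12.7 × 0.9814 = 12.5 mg/L.

12.5 mg/L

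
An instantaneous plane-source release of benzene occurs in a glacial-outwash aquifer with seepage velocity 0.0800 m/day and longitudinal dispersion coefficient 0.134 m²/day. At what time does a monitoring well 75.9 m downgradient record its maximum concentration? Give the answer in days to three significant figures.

928 days

For the 1D instantaneous-source solution, setting ∂C/∂t = 0 at fixed x gives v²t² + 2Dt − x² = 0, so t = (√(D² + v²x²) − D)/v².
√(D² + v²x²) = √(0.134² + 0.0800² × 75.9²) = 6.073; v² = 0.0064.
t = (6.073 − 0.134)/0.0064 = 928 days (vs. the pure-advection estimate x/v = 949 d).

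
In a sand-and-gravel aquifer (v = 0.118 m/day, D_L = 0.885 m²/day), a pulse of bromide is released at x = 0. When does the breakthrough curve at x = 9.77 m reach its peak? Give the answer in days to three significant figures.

For the 1D instantaneous-source solution, setting ∂C/∂t = 0 at fixed x gives v²t² + 2Dt − x² = 0, so t = (√(D² + v²x²) − D)/v².
√(D² + v²x²) = √(0.885² + 0.118² × 9.77²) = 1.453; v² = 0.013924.
t = (1.453 − 0.885)/0.013924 = 40.8 days (vs. the pure-advection estimate x/v = 82.8 d).

40.8 days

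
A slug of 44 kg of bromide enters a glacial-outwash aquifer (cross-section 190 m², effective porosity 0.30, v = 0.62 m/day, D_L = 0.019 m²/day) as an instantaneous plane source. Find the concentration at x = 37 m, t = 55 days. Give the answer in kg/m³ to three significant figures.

0.0285 kg/m³

For an instantaneous plane source, C(x,t) = M/(n_e·A·√(4πDt)) · exp(−(x−vt)²/(4Dt)), with n_e·A the pore (flow) area.
Plume center vt = 0.62 × 55 = 34.1 m, so the well at 37 m is 2.9 m downgradient of the peak.
√(4πDt) = 3.624 m, giving peak height M/(n_e·A·√(4πDt)) = 44/(0.30 × 190 × 3.624) = 0.2130 kg/m³.
(x−vt)²/(4Dt) = (2.9)²/(4 × 0.019 × 55) = 2.012; exp(−2.012) = 0.1337.
C = 0.2130 × 0.1337 = 0.0285 kg/m³.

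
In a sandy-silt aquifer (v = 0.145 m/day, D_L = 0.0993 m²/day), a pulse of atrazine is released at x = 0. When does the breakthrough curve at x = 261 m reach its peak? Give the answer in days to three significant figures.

For the 1D instantaneous-source solution, setting ∂C/∂t = 0 at fixed x gives v²t² + 2Dt − x² = 0, so t = (√(D² + v²x²) − D)/v².
√(D² + v²x²) = √(0.0993² + 0.145² × 261²) = 37.85; v² = 0.021025.
t = (37.85 − 0.0993)/0.021025 = 1800 days (vs. the pure-advection estimate x/v = 1800 d).

1800 days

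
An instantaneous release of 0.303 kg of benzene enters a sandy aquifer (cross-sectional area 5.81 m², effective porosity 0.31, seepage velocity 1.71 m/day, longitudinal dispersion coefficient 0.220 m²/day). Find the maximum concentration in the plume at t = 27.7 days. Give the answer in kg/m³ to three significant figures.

0.0192 kg/m³

The peak of an instantaneous 1D plume sits at x = vt; there the Gaussian factor is 1 and C_max = M/(n_e·A·√(4πDt)), where n_e·A is the pore area the mass is dissolved in.
√(4πDt) = √(4π × 0.220 × 27.7) = 8.751 m, so C_max = 0.303/(0.31 × 5.81 × 8.751) = 0.0192 kg/m³.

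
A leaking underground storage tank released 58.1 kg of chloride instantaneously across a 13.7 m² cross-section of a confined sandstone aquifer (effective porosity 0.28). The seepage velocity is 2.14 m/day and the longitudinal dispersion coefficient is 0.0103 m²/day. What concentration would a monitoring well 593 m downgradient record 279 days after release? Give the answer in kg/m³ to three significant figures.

0.601 kg/m³

For an instantaneous plane source, C(x,t) = M/(n_e·A·√(4πDt)) · exp(−(x−vt)²/(4Dt)), with n_e·A the pore (flow) area.
Plume center vt = 2.14 × 279 = 597.06 m, so the well at 593 m is 4.06 m upgradient of the peak.
√(4πDt) = 6.009 m, giving peak height M/(n_e·A·√(4πDt)) = 58.1/(0.28 × 13.7 × 6.009) = 2.521 kg/m³.
(x−vt)²/(4Dt) = (-4.06)²/(4 × 0.0103 × 279) = 1.434; exp(−1.434) = 0.2384.
C = 2.521 × 0.2384 = 0.601 kg/m³.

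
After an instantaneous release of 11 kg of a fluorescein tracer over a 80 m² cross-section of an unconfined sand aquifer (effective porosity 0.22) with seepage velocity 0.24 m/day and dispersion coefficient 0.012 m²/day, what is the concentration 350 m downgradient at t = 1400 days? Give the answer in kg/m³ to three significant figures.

0.00233 kg/m³

For an instantaneous plane source, C(x,t) = M/(n_e·A·√(4πDt)) · exp(−(x−vt)²/(4Dt)), with n_e·A the pore (flow) area.
Plume center vt = 0.24 × 1400 = 336 m, so the well at 350 m is 14 m downgradient of the peak.
√(4πDt) = 14.53 m, giving peak height M/(n_e·A·√(4πDt)) = 11/(0.22 × 80 × 14.53) = 0.04301 kg/m³.
(x−vt)²/(4Dt) = (14)²/(4 × 0.012 × 1400) = 2.917; exp(−2.917) = 0.05410.
C = 0.04301 × 0.05410 = 0.00233 kg/m³.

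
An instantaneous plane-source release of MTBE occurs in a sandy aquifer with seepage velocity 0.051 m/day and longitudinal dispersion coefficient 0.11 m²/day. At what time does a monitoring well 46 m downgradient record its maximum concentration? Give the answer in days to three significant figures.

861 days

For the 1D instantaneous-source solution, setting ∂C/∂t = 0 at fixed x gives v²t² + 2Dt − x² = 0, so t = (√(D² + v²x²) − D)/v².
√(D² + v²x²) = √(0.11² + 0.051² × 46²) = 2.349; v² = 0.002601.
t = (2.349 − 0.11)/0.002601 = 861 days (vs. the pure-advection estimate x/v = 902 d).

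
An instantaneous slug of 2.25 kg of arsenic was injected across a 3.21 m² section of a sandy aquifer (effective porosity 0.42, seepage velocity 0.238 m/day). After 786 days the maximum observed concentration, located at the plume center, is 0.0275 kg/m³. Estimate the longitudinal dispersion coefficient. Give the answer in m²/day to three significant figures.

0.373 m²/day

At the plume center C_max = M/(n_e·A·√(4πDt)), so D = M²/(4πt·(n_e·A·C_max)²).
n_e·A·C_max = 0.42 × 3.21 × 0.0275 = 0.03708 kg/m.
D = 2.25²/(4π × 786 × 0.03708²) = 0.373 m²/day.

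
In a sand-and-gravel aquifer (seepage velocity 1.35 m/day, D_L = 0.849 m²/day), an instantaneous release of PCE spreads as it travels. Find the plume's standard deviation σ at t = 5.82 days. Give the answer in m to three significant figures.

3.14 m

Dispersive spreading gives a Gaussian with σ² = 2Dt; advection only shifts the center.
σ = √(2 × 0.849 × 5.82) = 3.14 m.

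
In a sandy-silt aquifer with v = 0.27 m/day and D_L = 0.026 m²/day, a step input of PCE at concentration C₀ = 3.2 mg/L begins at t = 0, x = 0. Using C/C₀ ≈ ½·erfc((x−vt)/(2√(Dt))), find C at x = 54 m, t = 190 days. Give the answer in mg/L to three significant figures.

For a continuous step input, C/C₀ ≈ ½·erfc((x−vt)/(2√(Dt))).
vt = 0.27 × 190 = 51.3 m and 2√(Dt) = 2√(0.026 × 190) = 4.445 m.
Argument (x−vt)/(2√(Dt)) = (54 − 51.3)/4.445 = 0.6074; ½·erfc(0.6074) = 0.1952.
C = 3.2 × 0.1952 = 0.625 mg/L.

0.625 mg/L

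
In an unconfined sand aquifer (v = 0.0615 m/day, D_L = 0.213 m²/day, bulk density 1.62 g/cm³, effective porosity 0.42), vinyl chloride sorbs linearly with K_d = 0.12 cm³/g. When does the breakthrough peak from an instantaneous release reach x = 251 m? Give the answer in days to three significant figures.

Retardation factor R = 1 + ρ_b·K_d/n = 1 + 1.62 × 0.12/0.42 = 1.463.
Sorption retards both mechanisms: v_R = v/R = 0.04204 m/day, D_R = D/R = 0.1456 m²/day.
Peak time from v_R²t² + 2D_R t − x² = 0: t = (√(D_R² + v_R²x²) − D_R)/v_R².
√(D_R² + v_R²x²) = √(0.1456² + 0.04204² × 251²) = 10.55; v_R² = 0.001767.
t = (10.55 − 0.1456)/0.001767 = 5890 days.

5890 days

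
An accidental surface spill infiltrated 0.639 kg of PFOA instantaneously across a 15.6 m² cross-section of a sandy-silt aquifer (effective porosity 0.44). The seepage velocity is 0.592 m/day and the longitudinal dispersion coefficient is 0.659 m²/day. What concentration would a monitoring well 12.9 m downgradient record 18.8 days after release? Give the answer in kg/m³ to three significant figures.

0.00700 kg/m³

For an instantaneous plane source, C(x,t) = M/(n_e·A·√(4πDt)) · exp(−(x−vt)²/(4Dt)), with n_e·A the pore (flow) area.
Plume center vt = 0.592 × 18.8 = 11.1296 m, so the well at 12.9 m is 1.7704 m downgradient of the peak.
√(4πDt) = 12.48 m, giving peak height M/(n_e·A·√(4πDt)) = 0.639/(0.44 × 15.6 × 12.48) = 0.007459 kg/m³.
(x−vt)²/(4Dt) = (1.7704)²/(4 × 0.659 × 18.8) = 0.06325; exp(−0.06325) = 0.9387.
C = 0.007459 × 0.9387 = 0.00700 kg/m³.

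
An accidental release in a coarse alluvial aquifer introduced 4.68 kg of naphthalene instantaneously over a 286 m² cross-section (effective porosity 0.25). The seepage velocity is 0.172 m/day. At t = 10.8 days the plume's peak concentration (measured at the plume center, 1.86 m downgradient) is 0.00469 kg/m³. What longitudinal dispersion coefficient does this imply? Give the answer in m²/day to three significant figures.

1.44 m²/day

At the plume center C_max = M/(n_e·A·√(4πDt)), so D = M²/(4πt·(n_e·A·C_max)²).
n_e·A·C_max = 0.25 × 286 × 0.00469 = 0.3353 kg/m.
D = 4.68²/(4π × 10.8 × 0.3353²) = 1.44 m²/day.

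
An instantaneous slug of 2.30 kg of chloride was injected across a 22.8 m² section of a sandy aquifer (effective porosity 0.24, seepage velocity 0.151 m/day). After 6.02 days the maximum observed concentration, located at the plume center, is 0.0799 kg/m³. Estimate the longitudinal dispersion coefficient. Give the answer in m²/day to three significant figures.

At the plume center C_max = M/(n_e·A·√(4πDt)), so D = M²/(4πt·(n_e·A·C_max)²).
n_e·A·C_max = 0.24 × 22.8 × 0.0799 = 0.4372 kg/m.
D = 2.30²/(4π × 6.02 × 0.4372²) = 0.366 m²/day.

0.366 m²/day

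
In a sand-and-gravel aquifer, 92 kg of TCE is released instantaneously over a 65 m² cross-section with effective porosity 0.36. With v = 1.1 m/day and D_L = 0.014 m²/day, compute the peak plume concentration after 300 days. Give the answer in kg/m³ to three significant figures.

The peak of an instantaneous 1D plume sits at x = vt; there the Gaussian factor is 1 and C_max = M/(n_e·A·√(4πDt)), where n_e·A is the pore area the mass is dissolved in.
√(4πDt) = √(4π × 0.014 × 300) = 7.265 m, so C_max = 92/(0.36 × 65 × 7.265) = 0.541 kg/m³.

0.541 kg/m³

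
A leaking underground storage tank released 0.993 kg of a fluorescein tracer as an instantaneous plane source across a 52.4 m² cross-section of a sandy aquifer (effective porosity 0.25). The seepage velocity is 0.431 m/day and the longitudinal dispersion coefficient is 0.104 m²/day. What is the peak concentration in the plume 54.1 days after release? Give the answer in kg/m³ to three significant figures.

0.00901 kg/m³

The peak of an instantaneous 1D plume sits at x = vt; there the Gaussian factor is 1 and C_max = M/(n_e·A·√(4πDt)), where n_e·A is the pore area the mass is dissolved in.
√(4πDt) = √(4π × 0.104 × 54.1) = 8.409 m, so C_max = 0.993/(0.25 × 52.4 × 8.409) = 0.00901 kg/m³.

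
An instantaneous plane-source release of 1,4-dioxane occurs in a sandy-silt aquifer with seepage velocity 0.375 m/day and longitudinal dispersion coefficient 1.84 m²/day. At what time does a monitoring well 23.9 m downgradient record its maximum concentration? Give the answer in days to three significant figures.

52.0 days

For the 1D instantaneous-source solution, setting ∂C/∂t = 0 at fixed x gives v²t² + 2Dt − x² = 0, so t = (√(D² + v²x²) − D)/v².
√(D² + v²x²) = √(1.84² + 0.375² × 23.9²) = 9.149; v² = 0.140625.
t = (9.149 − 1.84)/0.140625 = 52.0 days (vs. the pure-advection estimate x/v = 63.7 d).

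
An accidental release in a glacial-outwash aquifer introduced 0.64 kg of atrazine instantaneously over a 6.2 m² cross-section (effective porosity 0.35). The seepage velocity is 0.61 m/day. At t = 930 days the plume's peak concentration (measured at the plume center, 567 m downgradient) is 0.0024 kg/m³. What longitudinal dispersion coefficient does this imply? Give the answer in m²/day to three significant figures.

1.29 m²/day

At the plume center C_max = M/(n_e·A·√(4πDt)), so D = M²/(4πt·(n_e·A·C_max)²).
n_e·A·C_max = 0.35 × 6.2 × 0.0024 = 0.005208 kg/m.
D = 0.64²/(4π × 930 × 0.005208²) = 1.29 m²/day.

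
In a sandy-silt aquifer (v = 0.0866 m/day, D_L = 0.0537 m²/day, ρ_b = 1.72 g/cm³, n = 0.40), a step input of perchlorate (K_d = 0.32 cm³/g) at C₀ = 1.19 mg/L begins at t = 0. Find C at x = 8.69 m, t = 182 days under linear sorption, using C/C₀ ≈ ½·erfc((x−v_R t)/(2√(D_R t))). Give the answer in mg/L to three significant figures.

0.282 mg/L

Retardation factor R = 1 + ρ_b·K_d/n = 1 + 1.72 × 0.32/0.40 = 2.376.
Sorption retards both mechanisms: v_R = v/R = 0.03645 m/day, D_R = D/R = 0.02260 m²/day.
v_R·t = 0.03645 × 182 = 6.6339 m; 2√(D_R t) = 4.056 m; argument = (8.69 − 6.6339)/4.056 = 0.5069.
C = C₀ × ½·erfc(0.5069) = 1.19 × 0.2367 = 0.282 mg/L.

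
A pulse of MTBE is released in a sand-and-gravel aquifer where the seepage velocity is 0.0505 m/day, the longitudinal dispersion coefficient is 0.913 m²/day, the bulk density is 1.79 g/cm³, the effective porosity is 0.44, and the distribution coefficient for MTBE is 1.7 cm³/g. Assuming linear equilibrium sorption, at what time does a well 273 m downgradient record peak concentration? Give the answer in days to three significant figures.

Retardation factor R = 1 + ρ_b·K_d/n = 1 + 1.79 × 1.7/0.44 = 7.916.
Sorption retards both mechanisms: v_R = v/R = 0.006379 m/day, D_R = D/R = 0.1153 m²/day.
Peak time from v_R²t² + 2D_R t − x² = 0: t = (√(D_R² + v_R²x²) − D_R)/v_R².
√(D_R² + v_R²x²) = √(0.1153² + 0.006379² × 273²) = 1.745; v_R² = 4.069e-05.
t = (1.745 − 0.1153)/4.069e-05 = 40100 days.

40100 days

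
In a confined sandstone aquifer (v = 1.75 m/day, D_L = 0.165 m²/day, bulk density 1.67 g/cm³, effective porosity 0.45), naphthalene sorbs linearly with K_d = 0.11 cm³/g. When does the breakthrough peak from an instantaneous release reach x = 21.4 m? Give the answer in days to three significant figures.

17.1 days

Retardation factor R = 1 + ρ_b·K_d/n = 1 + 1.67 × 0.11/0.45 = 1.408.
Sorption retards both mechanisms: v_R = v/R = 1.243 m/day, D_R = D/R = 0.1172 m²/day.
Peak time from v_R²t² + 2D_R t − x² = 0: t = (√(D_R² + v_R²x²) − D_R)/v_R².
√(D_R² + v_R²x²) = √(0.1172² + 1.243² × 21.4²) = 26.60; v_R² = 1.545.
t = (26.60 − 0.1172)/1.545 = 17.1 days.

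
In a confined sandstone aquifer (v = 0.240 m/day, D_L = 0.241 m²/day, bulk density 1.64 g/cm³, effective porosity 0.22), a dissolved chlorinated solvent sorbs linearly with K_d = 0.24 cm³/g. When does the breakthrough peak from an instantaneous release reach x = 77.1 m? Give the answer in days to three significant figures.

884 days

Retardation factor R = 1 + ρ_b·K_d/n = 1 + 1.64 × 0.24/0.22 = 2.789.
Sorption retards both mechanisms: v_R = v/R = 0.08605 m/day, D_R = D/R = 0.08641 m²/day.
Peak time from v_R²t² + 2D_R t − x² = 0: t = (√(D_R² + v_R²x²) − D_R)/v_R².
√(D_R² + v_R²x²) = √(0.08641² + 0.08605² × 77.1²) = 6.635; v_R² = 0.007405.
t = (6.635 − 0.08641)/0.007405 = 884 days.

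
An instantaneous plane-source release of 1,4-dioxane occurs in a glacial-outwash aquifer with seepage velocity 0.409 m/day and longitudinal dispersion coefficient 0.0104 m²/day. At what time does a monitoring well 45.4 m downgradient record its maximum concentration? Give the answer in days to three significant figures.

111 days

For the 1D instantaneous-source solution, setting ∂C/∂t = 0 at fixed x gives v²t² + 2Dt − x² = 0, so t = (√(D² + v²x²) − D)/v².
√(D² + v²x²) = √(0.0104² + 0.409² × 45.4²) = 18.57; v² = 0.167281.
t = (18.57 − 0.0104)/0.167281 = 111 days (vs. the pure-advection estimate x/v = 111 d).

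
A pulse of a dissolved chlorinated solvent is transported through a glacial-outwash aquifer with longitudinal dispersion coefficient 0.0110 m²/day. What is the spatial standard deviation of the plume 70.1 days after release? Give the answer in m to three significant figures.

1.24 m

Dispersive spreading gives a Gaussian with σ² = 2Dt; advection only shifts the center.
σ = √(2 × 0.0110 × 70.1) = 1.24 m.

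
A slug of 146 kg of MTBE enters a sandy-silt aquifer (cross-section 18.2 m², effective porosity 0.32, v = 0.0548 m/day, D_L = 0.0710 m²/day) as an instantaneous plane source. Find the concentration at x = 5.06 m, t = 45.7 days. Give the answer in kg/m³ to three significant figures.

2.37 kg/m³

For an instantaneous plane source, C(x,t) = M/(n_e·A·√(4πDt)) · exp(−(x−vt)²/(4Dt)), with n_e·A the pore (flow) area.
Plume center vt = 0.0548 × 45.7 = 2.50436 m, so the well at 5.06 m is 2.55564 m downgradient of the peak.
√(4πDt) = 6.385 m, giving peak height M/(n_e·A·√(4πDt)) = 146/(0.32 × 18.2 × 6.385) = 3.926 kg/m³.
(x−vt)²/(4Dt) = (2.55564)²/(4 × 0.0710 × 45.7) = 0.5032; exp(−0.5032) = 0.6046.
C = 3.926 × 0.6046 = 2.37 kg/m³.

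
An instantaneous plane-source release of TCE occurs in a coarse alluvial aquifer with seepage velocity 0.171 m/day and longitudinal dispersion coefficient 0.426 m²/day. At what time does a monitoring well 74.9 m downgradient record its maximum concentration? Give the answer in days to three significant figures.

For the 1D instantaneous-source solution, setting ∂C/∂t = 0 at fixed x gives v²t² + 2Dt − x² = 0, so t = (√(D² + v²x²) − D)/v².
√(D² + v²x²) = √(0.426² + 0.171² × 74.9²) = 12.81; v² = 0.029241.
t = (12.81 − 0.426)/0.029241 = 424 days (vs. the pure-advection estimate x/v = 438 d).

424 days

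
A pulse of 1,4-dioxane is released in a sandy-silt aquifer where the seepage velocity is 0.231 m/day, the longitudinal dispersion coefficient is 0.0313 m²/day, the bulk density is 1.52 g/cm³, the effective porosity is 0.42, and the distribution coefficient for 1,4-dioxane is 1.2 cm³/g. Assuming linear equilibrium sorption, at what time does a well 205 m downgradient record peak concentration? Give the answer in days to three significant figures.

Retardation factor R = 1 + ρ_b·K_d/n = 1 + 1.52 × 1.2/0.42 = 5.343.
Sorption retards both mechanisms: v_R = v/R = 0.04323 m/day, D_R = D/R = 0.005858 m²/day.
Peak time from v_R²t² + 2D_R t − x² = 0: t = (√(D_R² + v_R²x²) − D_R)/v_R².
√(D_R² + v_R²x²) = √(0.005858² + 0.04323² × 205²) = 8.862; v_R² = 0.001869.
t = (8.862 − 0.005858)/0.001869 = 4740 days.

4740 days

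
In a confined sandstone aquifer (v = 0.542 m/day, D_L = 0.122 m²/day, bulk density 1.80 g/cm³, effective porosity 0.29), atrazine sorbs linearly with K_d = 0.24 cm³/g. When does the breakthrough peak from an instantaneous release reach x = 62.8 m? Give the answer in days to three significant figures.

287 days

Retardation factor R = 1 + ρ_b·K_d/n = 1 + 1.80 × 0.24/0.29 = 2.490.
Sorption retards both mechanisms: v_R = v/R = 0.2177 m/day, D_R = D/R = 0.04900 m²/day.
Peak time from v_R²t² + 2D_R t − x² = 0: t = (√(D_R² + v_R²x²) − D_R)/v_R².
√(D_R² + v_R²x²) = √(0.04900² + 0.2177² × 62.8²) = 13.67; v_R² = 0.04739.
t = (13.67 − 0.04900)/0.04739 = 287 days.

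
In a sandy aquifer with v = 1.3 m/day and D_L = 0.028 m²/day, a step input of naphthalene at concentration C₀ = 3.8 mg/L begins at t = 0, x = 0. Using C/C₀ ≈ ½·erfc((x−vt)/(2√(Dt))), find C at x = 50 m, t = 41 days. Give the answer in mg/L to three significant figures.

For a continuous step input, C/C₀ ≈ ½·erfc((x−vt)/(2√(Dt))).
vt = 1.3 × 41 = 53.3 m and 2√(Dt) = 2√(0.028 × 41) = 2.143 m.
Argument (x−vt)/(2√(Dt)) = (50 − 53.3)/2.143 = -1.540; ½·erfc(-1.540) = 0.9853.
C = 3.8 × 0.9853 = 3.74 mg/L.

3.74 mg/L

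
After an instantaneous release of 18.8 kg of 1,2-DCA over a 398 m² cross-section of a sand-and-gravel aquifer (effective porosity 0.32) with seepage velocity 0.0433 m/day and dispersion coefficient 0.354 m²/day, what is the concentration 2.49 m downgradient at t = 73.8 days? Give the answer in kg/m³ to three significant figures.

For an instantaneous plane source, C(x,t) = M/(n_e·A·√(4πDt)) · exp(−(x−vt)²/(4Dt)), with n_e·A the pore (flow) area.
Plume center vt = 0.0433 × 73.8 = 3.19554 m, so the well at 2.49 m is 0.70554 m upgradient of the peak.
√(4πDt) = 18.12 m, giving peak height M/(n_e·A·√(4πDt)) = 18.8/(0.32 × 398 × 18.12) = 0.008146 kg/m³.
(x−vt)²/(4Dt) = (-0.70554)²/(4 × 0.354 × 73.8) = 0.004763; exp(−0.004763) = 0.9952.
C = 0.008146 × 0.9952 = 0.00811 kg/m³.

0.00811 kg/m³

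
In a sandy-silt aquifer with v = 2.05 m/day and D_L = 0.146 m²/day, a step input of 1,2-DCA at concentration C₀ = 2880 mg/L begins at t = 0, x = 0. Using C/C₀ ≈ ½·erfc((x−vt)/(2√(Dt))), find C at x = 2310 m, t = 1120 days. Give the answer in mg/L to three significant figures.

For a continuous step input, C/C₀ ≈ ½·erfc((x−vt)/(2√(Dt))).
vt = 2.05 × 1120 = 2296 m and 2√(Dt) = 2√(0.146 × 1120) = 25.57 m.
Argument (x−vt)/(2√(Dt)) = (2310 − 2296)/25.57 = 0.5475; ½·erfc(0.5475) = 0.2194.
C = 2880 × 0.2194 = 632 mg/L.

632 mg/L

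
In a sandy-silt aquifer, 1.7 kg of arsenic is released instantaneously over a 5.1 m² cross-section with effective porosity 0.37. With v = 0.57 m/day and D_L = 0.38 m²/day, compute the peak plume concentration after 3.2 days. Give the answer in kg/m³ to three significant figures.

The peak of an instantaneous 1D plume sits at x = vt; there the Gaussian factor is 1 and C_max = M/(n_e·A·√(4πDt)), where n_e·A is the pore area the mass is dissolved in.
√(4πDt) = √(4π × 0.38 × 3.2) = 3.909 m, so C_max = 1.7/(0.37 × 5.1 × 3.909) = 0.230 kg/m³.

0.230 kg/m³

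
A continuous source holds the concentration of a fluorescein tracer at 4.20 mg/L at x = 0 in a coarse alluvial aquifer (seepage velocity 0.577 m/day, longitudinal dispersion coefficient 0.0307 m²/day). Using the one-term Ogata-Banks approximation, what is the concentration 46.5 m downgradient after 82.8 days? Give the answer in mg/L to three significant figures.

For a continuous step input, C/C₀ ≈ ½·erfc((x−vt)/(2√(Dt))).
vt = 0.577 × 82.8 = 47.7756 m and 2√(Dt) = 2√(0.0307 × 82.8) = 3.189 m.
Argument (x−vt)/(2√(Dt)) = (46.5 − 47.7756)/3.189 = -0.4000; ½·erfc(-0.4000) = 0.7142.
C = 4.20 × 0.7142 = 3.00 mg/L.

3.00 mg/L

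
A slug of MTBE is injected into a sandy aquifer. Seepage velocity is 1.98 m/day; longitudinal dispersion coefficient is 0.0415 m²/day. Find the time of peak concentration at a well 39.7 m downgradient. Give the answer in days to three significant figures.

20.0 days

For the 1D instantaneous-source solution, setting ∂C/∂t = 0 at fixed x gives v²t² + 2Dt − x² = 0, so t = (√(D² + v²x²) − D)/v².
√(D² + v²x²) = √(0.0415² + 1.98² × 39.7²) = 78.61; v² = 3.9204.
t = (78.61 − 0.0415)/3.9204 = 20.0 days (vs. the pure-advection estimate x/v = 20.1 d).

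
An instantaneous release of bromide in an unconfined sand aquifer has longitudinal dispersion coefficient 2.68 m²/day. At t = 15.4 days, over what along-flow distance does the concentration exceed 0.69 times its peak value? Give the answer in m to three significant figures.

15.7 m

The plume is Gaussian with σ = √(2Dt) = √(2 × 2.68 × 15.4) = 9.085 m.
C/C_peak = exp(−Δx²/(2σ²)) = 0.69 ⇒ Δx = σ·√(−2 ln 0.69) = 9.085 × 0.8615 = 7.827 m.
Width = 2Δx = 15.7 m.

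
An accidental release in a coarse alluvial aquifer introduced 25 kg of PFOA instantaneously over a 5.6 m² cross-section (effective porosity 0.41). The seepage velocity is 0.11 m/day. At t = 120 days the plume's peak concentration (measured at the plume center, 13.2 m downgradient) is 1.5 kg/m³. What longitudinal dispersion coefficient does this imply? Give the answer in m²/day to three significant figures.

0.0349 m²/day

At the plume center C_max = M/(n_e·A·√(4πDt)), so D = M²/(4πt·(n_e·A·C_max)²).
n_e·A·C_max = 0.41 × 5.6 × 1.5 = 3.444 kg/m.
D = 25²/(4π × 120 × 3.444²) = 0.0349 m²/day.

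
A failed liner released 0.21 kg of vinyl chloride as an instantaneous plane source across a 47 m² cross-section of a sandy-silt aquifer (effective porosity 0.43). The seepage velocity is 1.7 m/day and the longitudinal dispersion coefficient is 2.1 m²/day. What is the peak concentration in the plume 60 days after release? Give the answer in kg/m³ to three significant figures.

0.000261 kg/m³

The peak of an instantaneous 1D plume sits at x = vt; there the Gaussian factor is 1 and C_max = M/(n_e·A·√(4πDt)), where n_e·A is the pore area the mass is dissolved in.
√(4πDt) = √(4π × 2.1 × 60) = 39.79 m, so C_max = 0.21/(0.43 × 47 × 39.79) = 0.000261 kg/m³.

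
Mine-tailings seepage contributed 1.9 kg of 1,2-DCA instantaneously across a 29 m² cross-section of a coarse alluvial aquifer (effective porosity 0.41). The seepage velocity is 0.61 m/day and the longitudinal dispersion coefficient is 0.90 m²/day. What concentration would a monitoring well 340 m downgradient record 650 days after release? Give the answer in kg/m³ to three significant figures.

0.000476 kg/m³

For an instantaneous plane source, C(x,t) = M/(n_e·A·√(4πDt)) · exp(−(x−vt)²/(4Dt)), with n_e·A the pore (flow) area.
Plume center vt = 0.61 × 650 = 396.5 m, so the well at 340 m is 56.5 m upgradient of the peak.
√(4πDt) = 85.74 m, giving peak height M/(n_e·A·√(4πDt)) = 1.9/(0.41 × 29 × 85.74) = 0.001864 kg/m³.
(x−vt)²/(4Dt) = (-56.5)²/(4 × 0.90 × 650) = 1.364; exp(−1.364) = 0.2556.
C = 0.001864 × 0.2556 = 0.000476 kg/m³.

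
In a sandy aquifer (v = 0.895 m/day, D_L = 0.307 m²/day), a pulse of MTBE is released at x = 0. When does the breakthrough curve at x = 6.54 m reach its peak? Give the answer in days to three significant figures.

For the 1D instantaneous-source solution, setting ∂C/∂t = 0 at fixed x gives v²t² + 2Dt − x² = 0, so t = (√(D² + v²x²) − D)/v².
√(D² + v²x²) = √(0.307² + 0.895² × 6.54²) = 5.861; v² = 0.801025.
t = (5.861 − 0.307)/0.801025 = 6.93 days (vs. the pure-advection estimate x/v = 7.31 d).

6.93 days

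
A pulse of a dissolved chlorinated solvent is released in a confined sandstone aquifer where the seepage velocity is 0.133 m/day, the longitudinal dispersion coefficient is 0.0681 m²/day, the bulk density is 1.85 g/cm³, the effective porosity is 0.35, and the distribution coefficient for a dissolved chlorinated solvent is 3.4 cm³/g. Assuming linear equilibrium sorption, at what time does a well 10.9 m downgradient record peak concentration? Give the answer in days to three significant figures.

Retardation factor R = 1 + ρ_b·K_d/n = 1 + 1.85 × 3.4/0.35 = 18.97.
Sorption retards both mechanisms: v_R = v/R = 0.007011 m/day, D_R = D/R = 0.003590 m²/day.
Peak time from v_R²t² + 2D_R t − x² = 0: t = (√(D_R² + v_R²x²) − D_R)/v_R².
√(D_R² + v_R²x²) = √(0.003590² + 0.007011² × 10.9²) = 0.07650; v_R² = 4.915e-05.
t = (0.07650 − 0.003590)/4.915e-05 = 1480 days.

1480 days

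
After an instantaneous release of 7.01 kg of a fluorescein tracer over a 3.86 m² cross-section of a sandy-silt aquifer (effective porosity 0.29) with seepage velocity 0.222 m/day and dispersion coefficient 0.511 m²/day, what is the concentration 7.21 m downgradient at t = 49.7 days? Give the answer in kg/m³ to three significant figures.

For an instantaneous plane source, C(x,t) = M/(n_e·A·√(4πDt)) · exp(−(x−vt)²/(4Dt)), with n_e·A the pore (flow) area.
Plume center vt = 0.222 × 49.7 = 11.0334 m, so the well at 7.21 m is 3.8234 m upgradient of the peak.
√(4πDt) = 17.86 m, giving peak height M/(n_e·A·√(4πDt)) = 7.01/(0.29 × 3.86 × 17.86) = 0.3506 kg/m³.
(x−vt)²/(4Dt) = (-3.8234)²/(4 × 0.511 × 49.7) = 0.1439; exp(−0.1439) = 0.8660.
C = 0.3506 × 0.8660 = 0.304 kg/m³.

0.304 kg/m³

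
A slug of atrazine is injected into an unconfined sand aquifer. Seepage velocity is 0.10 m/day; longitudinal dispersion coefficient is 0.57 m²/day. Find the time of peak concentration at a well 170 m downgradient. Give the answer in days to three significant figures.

For the 1D instantaneous-source solution, setting ∂C/∂t = 0 at fixed x gives v²t² + 2Dt − x² = 0, so t = (√(D² + v²x²) − D)/v².
√(D² + v²x²) = √(0.57² + 0.10² × 170²) = 17.01; v² = 0.01.
t = (17.01 − 0.57)/0.01 = 1640 days (vs. the pure-advection estimate x/v = 1700 d).

1640 days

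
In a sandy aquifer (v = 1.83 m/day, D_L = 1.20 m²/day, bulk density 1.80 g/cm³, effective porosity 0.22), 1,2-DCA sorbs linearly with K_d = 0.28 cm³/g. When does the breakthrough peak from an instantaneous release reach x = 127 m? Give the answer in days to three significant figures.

Retardation factor R = 1 + ρ_b·K_d/n = 1 + 1.80 × 0.28/0.22 = 3.291.
Sorption retards both mechanisms: v_R = v/R = 0.5561 m/day, D_R = D/R = 0.3646 m²/day.
Peak time from v_R²t² + 2D_R t − x² = 0: t = (√(D_R² + v_R²x²) − D_R)/v_R².
√(D_R² + v_R²x²) = √(0.3646² + 0.5561² × 127²) = 70.63; v_R² = 0.3092.
t = (70.63 − 0.3646)/0.3092 = 227 days.

227 days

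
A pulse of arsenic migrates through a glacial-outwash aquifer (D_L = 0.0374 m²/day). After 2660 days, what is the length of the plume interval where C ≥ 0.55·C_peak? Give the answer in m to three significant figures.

The plume is Gaussian with σ = √(2Dt) = √(2 × 0.0374 × 2660) = 14.11 m.
C/C_peak = exp(−Δx²/(2σ²)) = 0.55 ⇒ Δx = σ·√(−2 ln 0.55) = 14.11 × 1.093 = 15.42 m.
Width = 2Δx = 30.8 m.

30.8 m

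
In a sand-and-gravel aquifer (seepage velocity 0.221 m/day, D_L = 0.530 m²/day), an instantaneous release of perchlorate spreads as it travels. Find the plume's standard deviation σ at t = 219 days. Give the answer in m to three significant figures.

Dispersive spreading gives a Gaussian with σ² = 2Dt; advection only shifts the center.
σ = √(2 × 0.530 × 219) = 15.2 m.

15.2 m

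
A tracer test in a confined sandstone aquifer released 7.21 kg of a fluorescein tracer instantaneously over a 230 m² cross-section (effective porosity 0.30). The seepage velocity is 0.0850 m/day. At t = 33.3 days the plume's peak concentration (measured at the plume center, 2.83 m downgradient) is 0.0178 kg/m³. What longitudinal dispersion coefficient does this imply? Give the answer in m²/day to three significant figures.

0.0824 m²/day

At the plume center C_max = M/(n_e·A·√(4πDt)), so D = M²/(4πt·(n_e·A·C_max)²).
n_e·A·C_max = 0.30 × 230 × 0.0178 = 1.228 kg/m.
D = 7.21²/(4π × 33.3 × 1.228²) = 0.0824 m²/day.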